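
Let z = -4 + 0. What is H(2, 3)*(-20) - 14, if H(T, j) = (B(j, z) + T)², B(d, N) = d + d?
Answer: -1294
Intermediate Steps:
z = -4
B(d, N) = 2*d
H(T, j) = (T + 2*j)² (H(T, j) = (2*j + T)² = (T + 2*j)²)
H(2, 3)*(-20) - 14 = (2 + 2*3)²*(-20) - 14 = (2 + 6)²*(-20) - 14 = 8²*(-20) - 14 = 64*(-20) - 14 = -1280 - 14 = -1294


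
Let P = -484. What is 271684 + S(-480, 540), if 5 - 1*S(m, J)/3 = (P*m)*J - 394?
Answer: -376085519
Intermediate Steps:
S(m, J) = 1197 + 1452*J*m (S(m, J) = 15 - 3*((-484*m)*J - 394) = 15 - 3*(-484*J*m - 394) = 15 - 3*(-394 - 484*J*m) = 15 + (1182 + 1452*J*m) = 1197 + 1452*J*m)
271684 + S(-480, 540) = 271684 + (1197 + 1452*540*(-480)) = 271684 + (1197 - 376358400) = 271684 - 376357203 = -376085519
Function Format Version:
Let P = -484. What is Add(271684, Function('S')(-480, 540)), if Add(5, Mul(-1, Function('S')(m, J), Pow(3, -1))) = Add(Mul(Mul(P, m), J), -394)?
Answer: -376085519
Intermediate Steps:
Function('S')(m, J) = Add(1197, Mul(1452, J, m)) (Function('S')(m, J) = Add(15, Mul(-3, Add(Mul(Mul(-484, m), J), -394))) = Add(15, Mul(-3, Add(Mul(-484, J, m), -394))) = Add(15, Mul(-3, Add(-394, Mul(-484, J, m)))) = Add(15, Add(1182, Mul(1452, J, m))) = Add(1197, Mul(1452, J, m)))
Add(271684, Function('S')(-480, 540)) = Add(271684, Add(1197, Mul(1452, 540, -480))) = Add(271684, Add(1197, -376358400)) = Add(271684, -376357203) = -376085519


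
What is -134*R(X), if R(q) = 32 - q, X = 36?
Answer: 536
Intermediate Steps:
-134*R(X) = -134*(32 - 1*36) = -134*(32 - 36) = -134*(-4) = 536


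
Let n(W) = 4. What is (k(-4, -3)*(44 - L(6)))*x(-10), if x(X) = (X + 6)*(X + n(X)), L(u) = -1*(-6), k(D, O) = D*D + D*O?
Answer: 25536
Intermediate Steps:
k(D, O) = D² + D*O
L(u) = 6
x(X) = (4 + X)*(6 + X) (x(X) = (X + 6)*(X + 4) = (6 + X)*(4 + X) = (4 + X)*(6 + X))
(k(-4, -3)*(44 - L(6)))*x(-10) = ((-4*(-4 - 3))*(44 - 1*6))*(24 + (-10)² + 10*(-10)) = ((-4*(-7))*(44 - 6))*(24 + 100 - 100) = (28*38)*24 = 1064*24 = 25536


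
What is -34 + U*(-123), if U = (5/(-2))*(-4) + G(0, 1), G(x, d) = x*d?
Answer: -1264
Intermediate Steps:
G(x, d) = d*x
U = 10 (U = (5/(-2))*(-4) + 1*0 = (5*(-½))*(-4) + 0 = -5/2*(-4) + 0 = 10 + 0 = 10)
-34 + U*(-123) = -34 + 10*(-123) = -34 - 1230 = -1264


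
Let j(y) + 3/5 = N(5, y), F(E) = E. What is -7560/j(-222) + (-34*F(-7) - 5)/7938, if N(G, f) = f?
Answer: 14300749/420714 ≈ 33.992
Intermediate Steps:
j(y) = -⅗ + y
-7560/j(-222) + (-34*F(-7) - 5)/7938 = -7560/(-⅗ - 222) + (-34*(-7) - 5)/7938 = -7560/(-1113/5) + (238 - 5)*(1/7938) = -7560*(-5/1113) + 233*(1/7938) = 1800/53 + 233/7938 = 14300749/420714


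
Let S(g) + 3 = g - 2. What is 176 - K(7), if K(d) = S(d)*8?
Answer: 160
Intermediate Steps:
S(g) = -5 + g (S(g) = -3 + (g - 2) = -3 + (-2 + g) = -5 + g)
K(d) = -40 + 8*d (K(d) = (-5 + d)*8 = -40 + 8*d)
176 - K(7) = 176 - (-40 + 8*7) = 176 - (-40 + 56) = 176 - 1*16 = 176 - 16 = 160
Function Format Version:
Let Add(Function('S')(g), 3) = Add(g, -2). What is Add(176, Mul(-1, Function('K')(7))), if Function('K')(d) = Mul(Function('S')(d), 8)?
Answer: 160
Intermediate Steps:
Function('S')(g) = Add(-5, g) (Function('S')(g) = Add(-3, Add(g, -2)) = Add(-3, Add(-2, g)) = Add(-5, g))
Function('K')(d) = Add(-40, Mul(8, d)) (Function('K')(d) = Mul(Add(-5, d), 8) = Add(-40, Mul(8, d)))
Add(176, Mul(-1, Function('K')(7))) = Add(176, Mul(-1, Add(-40, Mul(8, 7)))) = Add(176, Mul(-1, Add(-40, 56))) = Add(176, Mul(-1, 16)) = Add(176, -16) = 160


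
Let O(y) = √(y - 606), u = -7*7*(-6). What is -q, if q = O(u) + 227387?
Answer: -227387 - 2*I*√78 ≈ -2.2739e+5 - 17.664*I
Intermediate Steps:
u = 294 (u = -49*(-6) = 294)
O(y) = √(-606 + y)
q = 227387 + 2*I*√78 (q = √(-606 + 294) + 227387 = √(-312) + 227387 = 2*I*√78 + 227387 = 227387 + 2*I*√78 ≈ 2.2739e+5 + 17.664*I)
-q = -(227387 + 2*I*√78) = -227387 - 2*I*√78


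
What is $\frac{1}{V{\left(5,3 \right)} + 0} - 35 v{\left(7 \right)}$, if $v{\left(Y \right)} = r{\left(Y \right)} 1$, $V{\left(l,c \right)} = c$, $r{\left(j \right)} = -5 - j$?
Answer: $\frac{1261}{3} \approx 420.33$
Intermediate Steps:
$v{\left(Y \right)} = -5 - Y$ ($v{\left(Y \right)} = \left(-5 - Y\right) 1 = -5 - Y$)
$\frac{1}{V{\left(5,3 \right)} + 0} - 35 v{\left(7 \right)} = \frac{1}{3 + 0} - 35 \left(-5 - 7\right) = \frac{1}{3} - 35 \left(-5 - 7\right) = \frac{1}{3} - -420 = \frac{1}{3} + 420 = \frac{1261}{3}$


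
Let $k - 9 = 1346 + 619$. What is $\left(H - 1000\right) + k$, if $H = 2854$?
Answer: $3828$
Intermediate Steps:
$k = 1974$ ($k = 9 + \left(1346 + 619\right) = 9 + 1965 = 1974$)
$\left(H - 1000\right) + k = \left(2854 - 1000\right) + 1974 = 1854 + 1974 = 3828$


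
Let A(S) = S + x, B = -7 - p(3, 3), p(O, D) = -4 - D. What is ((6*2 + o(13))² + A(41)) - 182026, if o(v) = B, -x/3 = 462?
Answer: -183227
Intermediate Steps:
x = -1386 (x = -3*462 = -1386)
B = 0 (B = -7 - (-4 - 1*3) = -7 - (-4 - 3) = -7 - 1*(-7) = -7 + 7 = 0)
o(v) = 0
A(S) = -1386 + S (A(S) = S - 1386 = -1386 + S)
((6*2 + o(13))² + A(41)) - 182026 = ((6*2 + 0)² + (-1386 + 41)) - 182026 = ((12 + 0)² - 1345) - 182026 = (12² - 1345) - 182026 = (144 - 1345) - 182026 = -1201 - 182026 = -183227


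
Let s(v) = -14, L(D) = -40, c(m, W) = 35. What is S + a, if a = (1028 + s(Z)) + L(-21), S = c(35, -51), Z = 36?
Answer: 1009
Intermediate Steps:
S = 35
a = 974 (a = (1028 - 14) - 40 = 1014 - 40 = 974)
S + a = 35 + 974 = 1009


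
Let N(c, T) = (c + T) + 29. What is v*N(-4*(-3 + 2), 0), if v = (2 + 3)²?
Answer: 825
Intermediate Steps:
N(c, T) = 29 + T + c (N(c, T) = (T + c) + 29 = 29 + T + c)
v = 25 (v = 5² = 25)
v*N(-4*(-3 + 2), 0) = 25*(29 + 0 - 4*(-3 + 2)) = 25*(29 + 0 - 4*(-1)) = 25*(29 + 0 + 4) = 25*33 = 825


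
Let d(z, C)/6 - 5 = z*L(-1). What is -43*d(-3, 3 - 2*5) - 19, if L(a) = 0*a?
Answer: -1309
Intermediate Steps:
L(a) = 0
d(z, C) = 30 (d(z, C) = 30 + 6*(z*0) = 30 + 6*0 = 30 + 0 = 30)
-43*d(-3, 3 - 2*5) - 19 = -43*30 - 19 = -1290 - 19 = -1309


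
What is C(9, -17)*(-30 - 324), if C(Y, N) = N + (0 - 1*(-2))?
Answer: 5310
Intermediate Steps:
C(Y, N) = 2 + N (C(Y, N) = N + (0 + 2) = N + 2 = 2 + N)
C(9, -17)*(-30 - 324) = (2 - 17)*(-30 - 324) = -15*(-354) = 5310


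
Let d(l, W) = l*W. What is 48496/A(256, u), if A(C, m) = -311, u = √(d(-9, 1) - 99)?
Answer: -48496/311 ≈ -155.94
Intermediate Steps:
d(l, W) = W*l
u = 6*I*√3 (u = √(1*(-9) - 99) = √(-9 - 99) = √(-108) = 6*I*√3 ≈ 10.392*I)
48496/A(256, u) = 48496/(-311) = 48496*(-1/311) = -48496/311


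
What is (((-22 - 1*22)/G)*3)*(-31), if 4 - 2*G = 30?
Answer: -4092/13 ≈ -314.77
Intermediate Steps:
G = -13 (G = 2 - ½*30 = 2 - 15 = -13)
(((-22 - 1*22)/G)*3)*(-31) = (((-22 - 1*22)/(-13))*3)*(-31) = (((-22 - 22)*(-1/13))*3)*(-31) = (-44*(-1/13)*3)*(-31) = ((44/13)*3)*(-31) = (132/13)*(-31) = -4092/13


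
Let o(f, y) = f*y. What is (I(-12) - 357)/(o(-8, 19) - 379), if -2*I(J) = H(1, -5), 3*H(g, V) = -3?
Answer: 713/1062 ≈ 0.67137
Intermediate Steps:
H(g, V) = -1 (H(g, V) = (⅓)*(-3) = -1)
I(J) = ½ (I(J) = -½*(-1) = ½)
(I(-12) - 357)/(o(-8, 19) - 379) = (½ - 357)/(-8*19 - 379) = -713/(2*(-152 - 379)) = -713/2/(-531) = -713/2*(-1/531) = 713/1062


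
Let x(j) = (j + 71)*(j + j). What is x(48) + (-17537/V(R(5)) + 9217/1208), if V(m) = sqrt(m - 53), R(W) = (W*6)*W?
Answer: 13809409/1208 - 17537*sqrt(97)/97 ≈ 9651.0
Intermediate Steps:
R(W) = 6*W**2 (R(W) = (6*W)*W = 6*W**2)
x(j) = 2*j*(71 + j) (x(j) = (71 + j)*(2*j) = 2*j*(71 + j))
V(m) = sqrt(-53 + m)
x(48) + (-17537/V(R(5)) + 9217/1208) = 2*48*(71 + 48) + (-17537/sqrt(-53 + 6*5**2) + 9217/1208) = 2*48*119 + (-17537/sqrt(-53 + 6*25) + 9217*(1/1208)) = 11424 + (-17537/sqrt(-53 + 150) + 9217/1208) = 11424 + (-17537*sqrt(97)/97 + 9217/1208) = 11424 + (9217/1208 - 17537*sqrt(97)/97) = 13809409/1208 - 17537*sqrt(97)/97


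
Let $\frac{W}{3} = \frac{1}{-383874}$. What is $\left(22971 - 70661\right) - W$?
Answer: $- \frac{6102317019}{127958} \approx -47690.0$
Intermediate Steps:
$W = - \frac{1}{127958}$ ($W = \frac{3}{-383874} = 3 \left(- \frac{1}{383874}\right) = - \frac{1}{127958} \approx -7.8151 \cdot 10^{-6}$)
$\left(22971 - 70661\right) - W = \left(22971 - 70661\right) - - \frac{1}{127958} = -47690 + \frac{1}{127958} = - \frac{6102317019}{127958}$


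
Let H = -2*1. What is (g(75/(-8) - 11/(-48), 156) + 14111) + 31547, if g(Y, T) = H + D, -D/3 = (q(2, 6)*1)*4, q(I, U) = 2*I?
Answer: 45608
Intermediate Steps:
H = -2
D = -48 (D = -3*(2*2)*1*4 = -3*4*1*4 = -12*4 = -3*16 = -48)
g(Y, T) = -50 (g(Y, T) = -2 - 48 = -50)
(g(75/(-8) - 11/(-48), 156) + 14111) + 31547 = (-50 + 14111) + 31547 = 14061 + 31547 = 45608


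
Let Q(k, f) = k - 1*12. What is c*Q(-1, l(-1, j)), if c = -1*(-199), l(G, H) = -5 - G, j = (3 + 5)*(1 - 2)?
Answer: -2587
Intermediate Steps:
j = -8 (j = 8*(-1) = -8)
c = 199
Q(k, f) = -12 + k (Q(k, f) = k - 12 = -12 + k)
c*Q(-1, l(-1, j)) = 199*(-12 - 1) = 199*(-13) = -2587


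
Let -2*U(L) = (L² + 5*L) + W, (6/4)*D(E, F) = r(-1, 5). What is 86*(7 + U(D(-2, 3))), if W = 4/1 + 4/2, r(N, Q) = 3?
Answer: -258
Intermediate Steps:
D(E, F) = 2 (D(E, F) = (⅔)*3 = 2)
W = 6 (W = 4*1 + 4*(½) = 4 + 2 = 6)
U(L) = -3 - 5*L/2 - L²/2 (U(L) = -((L² + 5*L) + 6)/2 = -(6 + L² + 5*L)/2 = -3 - 5*L/2 - L²/2)
86*(7 + U(D(-2, 3))) = 86*(7 + (-3 - 5/2*2 - ½*2²)) = 86*(7 + (-3 - 5 - ½*4)) = 86*(7 + (-3 - 5 - 2)) = 86*(7 - 10) = 86*(-3) = -258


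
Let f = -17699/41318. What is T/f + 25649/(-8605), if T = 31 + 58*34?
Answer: -712603365821/152299895 ≈ -4678.9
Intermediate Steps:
T = 2003 (T = 31 + 1972 = 2003)
f = -17699/41318 (f = -17699*1/41318 = -17699/41318 ≈ -0.42836)
T/f + 25649/(-8605) = 2003/(-17699/41318) + 25649/(-8605) = 2003*(-41318/17699) + 25649*(-1/8605) = -82759954/17699 - 25649/8605 = -712603365821/152299895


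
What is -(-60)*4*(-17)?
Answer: -4080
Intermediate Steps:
-(-60)*4*(-17) = -12*(-20)*(-17) = 240*(-17) = -4080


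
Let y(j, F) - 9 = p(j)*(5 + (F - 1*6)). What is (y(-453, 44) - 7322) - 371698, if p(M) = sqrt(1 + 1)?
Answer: -379011 + 43*sqrt(2) ≈ -3.7895e+5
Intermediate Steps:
p(M) = sqrt(2)
y(j, F) = 9 + sqrt(2)*(-1 + F) (y(j, F) = 9 + sqrt(2)*(5 + (F - 1*6)) = 9 + sqrt(2)*(5 + (F - 6)) = 9 + sqrt(2)*(5 + (-6 + F)) = 9 + sqrt(2)*(-1 + F))
(y(-453, 44) - 7322) - 371698 = ((9 - sqrt(2) + 44*sqrt(2)) - 7322) - 371698 = ((9 + 43*sqrt(2)) - 7322) - 371698 = (-7313 + 43*sqrt(2)) - 371698 = -379011 + 43*sqrt(2)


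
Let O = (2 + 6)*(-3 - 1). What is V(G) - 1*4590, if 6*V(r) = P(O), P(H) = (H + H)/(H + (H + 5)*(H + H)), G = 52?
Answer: -729811/159 ≈ -4590.0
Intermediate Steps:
O = -32 (O = 8*(-4) = -32)
P(H) = 2*H/(H + 2*H*(5 + H)) (P(H) = (2*H)/(H + (5 + H)*(2*H)) = (2*H)/(H + 2*H*(5 + H)) = 2*H/(H + 2*H*(5 + H)))
V(r) = -1/159 (V(r) = (2/(11 + 2*(-32)))/6 = (2/(11 - 64))/6 = (2/(-53))/6 = (2*(-1/53))/6 = (⅙)*(-2/53) = -1/159)
V(G) - 1*4590 = -1/159 - 1*4590 = -1/159 - 4590 = -729811/159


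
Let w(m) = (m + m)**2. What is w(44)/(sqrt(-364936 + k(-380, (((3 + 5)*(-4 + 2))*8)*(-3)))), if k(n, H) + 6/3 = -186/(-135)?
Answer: -11616*I*sqrt(20527685)/4105537 ≈ -12.819*I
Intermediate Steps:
w(m) = 4*m**2 (w(m) = (2*m)**2 = 4*m**2)
k(n, H) = -28/45 (k(n, H) = -2 - 186/(-135) = -2 - 186*(-1/135) = -2 + 62/45 = -28/45)
w(44)/(sqrt(-364936 + k(-380, (((3 + 5)*(-4 + 2))*8)*(-3)))) = (4*44**2)/(sqrt(-364936 - 28/45)) = (4*1936)/(sqrt(-16422148/45)) = 7744/((2*I*sqrt(20527685)/15)) = 7744*(-3*I*sqrt(20527685)/8211074) = -11616*I*sqrt(20527685)/4105537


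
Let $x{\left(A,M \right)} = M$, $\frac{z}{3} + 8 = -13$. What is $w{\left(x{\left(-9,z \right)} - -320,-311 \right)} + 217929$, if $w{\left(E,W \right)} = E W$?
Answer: $138002$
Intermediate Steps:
$z = -63$ ($z = -24 + 3 \left(-13\right) = -24 - 39 = -63$)
$w{\left(x{\left(-9,z \right)} - -320,-311 \right)} + 217929 = \left(-63 - -320\right) \left(-311\right) + 217929 = \left(-63 + 320\right) \left(-311\right) + 217929 = 257 \left(-311\right) + 217929 = -79927 + 217929 = 138002$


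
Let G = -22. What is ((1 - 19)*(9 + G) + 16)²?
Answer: 62500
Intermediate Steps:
((1 - 19)*(9 + G) + 16)² = ((1 - 19)*(9 - 22) + 16)² = (-18*(-13) + 16)² = (234 + 16)² = 250² = 62500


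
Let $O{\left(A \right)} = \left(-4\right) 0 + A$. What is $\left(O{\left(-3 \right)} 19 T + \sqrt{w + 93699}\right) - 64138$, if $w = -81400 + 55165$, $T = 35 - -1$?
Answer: $-66190 + 6 \sqrt{1874} \approx -65930.0$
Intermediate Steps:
$T = 36$ ($T = 35 + 1 = 36$)
$w = -26235$
$O{\left(A \right)} = A$ ($O{\left(A \right)} = 0 + A = A$)
$\left(O{\left(-3 \right)} 19 T + \sqrt{w + 93699}\right) - 64138 = \left(\left(-3\right) 19 \cdot 36 + \sqrt{-26235 + 93699}\right) - 64138 = \left(\left(-57\right) 36 + \sqrt{67464}\right) - 64138 = \left(-2052 + 6 \sqrt{1874}\right) - 64138 = -66190 + 6 \sqrt{1874}$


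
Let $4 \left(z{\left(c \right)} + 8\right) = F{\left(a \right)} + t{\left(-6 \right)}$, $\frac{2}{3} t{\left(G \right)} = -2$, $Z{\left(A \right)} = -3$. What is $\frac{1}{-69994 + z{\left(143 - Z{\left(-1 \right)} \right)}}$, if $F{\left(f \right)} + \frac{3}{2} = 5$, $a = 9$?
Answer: $- \frac{8}{560015} \approx -1.4285 \cdot 10^{-5}$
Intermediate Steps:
$t{\left(G \right)} = -3$ ($t{\left(G \right)} = \frac{3}{2} \left(-2\right) = -3$)
$F{\left(f \right)} = \frac{7}{2}$ ($F{\left(f \right)} = - \frac{3}{2} + 5 = \frac{7}{2}$)
$z{\left(c \right)} = - \frac{63}{8}$ ($z{\left(c \right)} = -8 + \frac{\frac{7}{2} - 3}{4} = -8 + \frac{1}{4} \cdot \frac{1}{2} = -8 + \frac{1}{8} = - \frac{63}{8}$)
$\frac{1}{-69994 + z{\left(143 - Z{\left(-1 \right)} \right)}} = \frac{1}{-69994 - \frac{63}{8}} = \frac{1}{- \frac{560015}{8}} = - \frac{8}{560015}$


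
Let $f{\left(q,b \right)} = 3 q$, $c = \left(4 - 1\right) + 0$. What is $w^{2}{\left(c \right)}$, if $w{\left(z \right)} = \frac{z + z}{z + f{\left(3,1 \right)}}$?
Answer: $\frac{1}{4} \approx 0.25$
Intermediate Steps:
$c = 3$ ($c = 3 + 0 = 3$)
$w{\left(z \right)} = \frac{2 z}{9 + z}$ ($w{\left(z \right)} = \frac{z + z}{z + 3 \cdot 3} = \frac{2 z}{z + 9} = \frac{2 z}{9 + z}$)
$w^{2}{\left(c \right)} = \left(2 \cdot 3 \frac{1}{9 + 3}\right)^{2} = \left(2 \cdot 3 \cdot \frac{1}{12}\right)^{2} = \left(\frac{1}{2}\right)^{2} = \frac{1}{4}$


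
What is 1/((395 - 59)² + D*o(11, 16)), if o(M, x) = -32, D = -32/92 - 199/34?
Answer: 391/44219920 ≈ 8.8422e-6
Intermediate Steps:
D = -4849/782 (D = -32*1/92 - 199*1/34 = -8/23 - 199/34 = -4849/782 ≈ -6.2008)
1/((395 - 59)² + D*o(11, 16)) = 1/((395 - 59)² - 4849/782*(-32)) = 1/(336² + 77584/391) = 1/(112896 + 77584/391) = 1/(44219920/391) = 391/44219920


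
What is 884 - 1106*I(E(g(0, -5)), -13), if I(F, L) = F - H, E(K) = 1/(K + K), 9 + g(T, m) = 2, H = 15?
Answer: 17553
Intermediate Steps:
g(T, m) = -7 (g(T, m) = -9 + 2 = -7)
E(K) = 1/(2*K)
I(F, L) = -15 + F (I(F, L) = F - 1*15 = F - 15 = -15 + F)
884 - 1106*I(E(g(0, -5)), -13) = 884 - 1106*(-15 + (½)/(-7)) = 884 - 1106*(-15 + (½)*(-⅐)) = 884 - 1106*(-15 - 1/14) = 884 - 1106*(-211/14) = 884 + 16669 = 17553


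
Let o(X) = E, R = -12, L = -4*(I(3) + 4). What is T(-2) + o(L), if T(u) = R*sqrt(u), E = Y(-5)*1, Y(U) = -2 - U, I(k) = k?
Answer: 3 - 12*I*sqrt(2) ≈ 3.0 - 16.971*I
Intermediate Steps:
E = 3 (E = (-2 - 1*(-5))*1 = (-2 + 5)*1 = 3*1 = 3)
L = -28 (L = -4*(3 + 4) = -4*7 = -28)
o(X) = 3
T(u) = -12*sqrt(u)
T(-2) + o(L) = -12*I*sqrt(2) + 3 = 3 - 12*I*sqrt(2)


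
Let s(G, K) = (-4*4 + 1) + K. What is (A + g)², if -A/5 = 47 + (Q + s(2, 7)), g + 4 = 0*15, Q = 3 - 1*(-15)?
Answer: 83521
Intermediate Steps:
s(G, K) = -15 + K (s(G, K) = (-16 + 1) + K = -15 + K)
Q = 18 (Q = 3 + 15 = 18)
g = -4 (g = -4 + 0*15 = -4 + 0 = -4)
A = -285 (A = -5*(47 + (18 + (-15 + 7))) = -5*(47 + (18 - 8)) = -5*(47 + 10) = -5*57 = -285)
(A + g)² = (-285 - 4)² = (-289)² = 83521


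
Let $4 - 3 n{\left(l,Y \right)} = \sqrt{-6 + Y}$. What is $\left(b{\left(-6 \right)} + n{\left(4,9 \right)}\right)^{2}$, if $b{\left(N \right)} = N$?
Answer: $\frac{\left(14 + \sqrt{3}\right)^{2}}{9} \approx 27.5$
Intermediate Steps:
$n{\left(l,Y \right)} = \frac{4}{3} - \frac{\sqrt{-6 + Y}}{3}$
$\left(b{\left(-6 \right)} + n{\left(4,9 \right)}\right)^{2} = \left(-6 + \left(\frac{4}{3} - \frac{\sqrt{-6 + 9}}{3}\right)\right)^{2} = \left(-6 + \left(\frac{4}{3} - \frac{\sqrt{3}}{3}\right)\right)^{2} = \left(- \frac{14}{3} - \frac{\sqrt{3}}{3}\right)^{2}$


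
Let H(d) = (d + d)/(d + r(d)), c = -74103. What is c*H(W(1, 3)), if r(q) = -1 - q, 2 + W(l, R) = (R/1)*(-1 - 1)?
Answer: -1185648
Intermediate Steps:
W(l, R) = -2 - 2*R (W(l, R) = -2 + (R/1)*(-1 - 1) = -2 + (R*1)*(-2) = -2 + R*(-2) = -2 - 2*R)
H(d) = -2*d (H(d) = (d + d)/(d + (-1 - d)) = (2*d)/(-1) = (2*d)*(-1) = -2*d)
c*H(W(1, 3)) = -(-148206)*(-2 - 2*3) = -(-148206)*(-2 - 6) = -(-148206)*(-8) = -74103*16 = -1185648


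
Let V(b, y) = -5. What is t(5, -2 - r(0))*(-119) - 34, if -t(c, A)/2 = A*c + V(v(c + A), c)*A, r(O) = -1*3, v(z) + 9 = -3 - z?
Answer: -34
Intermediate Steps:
v(z) = -12 - z (v(z) = -9 + (-3 - z) = -12 - z)
r(O) = -3
t(c, A) = 10*A - 2*A*c (t(c, A) = -2*(A*c - 5*A) = -2*(-5*A + A*c) = 10*A - 2*A*c)
t(5, -2 - r(0))*(-119) - 34 = (2*(-2 - 1*(-3))*(5 - 1*5))*(-119) - 34 = (2*(-2 + 3)*(5 - 5))*(-119) - 34 = (2*1*0)*(-119) - 34 = 0*(-119) - 34 = 0 - 34 = -34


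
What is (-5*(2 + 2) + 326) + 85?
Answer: 391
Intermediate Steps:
(-5*(2 + 2) + 326) + 85 = (-5*4 + 326) + 85 = (-20 + 326) + 85 = 306 + 85 = 391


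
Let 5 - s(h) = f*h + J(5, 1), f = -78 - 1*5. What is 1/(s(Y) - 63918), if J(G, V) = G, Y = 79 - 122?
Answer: -1/67487 ≈ -1.4818e-5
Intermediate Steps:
Y = -43
f = -83 (f = -78 - 5 = -83)
s(h) = 83*h (s(h) = 5 - (-83*h + 5) = 5 - (5 - 83*h) = 5 + (-5 + 83*h) = 83*h)
1/(s(Y) - 63918) = 1/(83*(-43) - 63918) = 1/(-3569 - 63918) = 1/(-67487) = -1/67487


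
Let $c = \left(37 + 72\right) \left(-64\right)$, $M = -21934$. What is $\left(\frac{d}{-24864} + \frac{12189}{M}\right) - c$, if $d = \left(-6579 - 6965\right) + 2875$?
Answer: $\frac{1902205485563}{272683488} \approx 6975.9$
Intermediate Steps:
$d = -10669$ ($d = -13544 + 2875 = -10669$)
$c = -6976$ ($c = 109 \left(-64\right) = -6976$)
$\left(\frac{d}{-24864} + \frac{12189}{M}\right) - c = \left(- \frac{10669}{-24864} + \frac{12189}{-21934}\right) - -6976 = \left(\left(-10669\right) \left(- \frac{1}{24864}\right) + 12189 \left(- \frac{1}{21934}\right)\right) + 6976 = \left(\frac{10669}{24864} - \frac{12189}{21934}\right) + 6976 = - \frac{34526725}{272683488} + 6976 = \frac{1902205485563}{272683488}$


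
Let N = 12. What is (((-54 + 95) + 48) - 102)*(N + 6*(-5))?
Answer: 234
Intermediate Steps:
(((-54 + 95) + 48) - 102)*(N + 6*(-5)) = (((-54 + 95) + 48) - 102)*(12 + 6*(-5)) = ((41 + 48) - 102)*(12 - 30) = (89 - 102)*(-18) = -13*(-18) = 234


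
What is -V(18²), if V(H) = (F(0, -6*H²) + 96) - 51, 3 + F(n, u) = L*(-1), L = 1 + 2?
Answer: -39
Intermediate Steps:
L = 3
F(n, u) = -6 (F(n, u) = -3 + 3*(-1) = -3 - 3 = -6)
V(H) = 39 (V(H) = (-6 + 96) - 51 = 90 - 51 = 39)
-V(18²) = -1*39 = -39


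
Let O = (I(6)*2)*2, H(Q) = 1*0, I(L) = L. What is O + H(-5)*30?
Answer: 24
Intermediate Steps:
H(Q) = 0
O = 24 (O = (6*2)*2 = 12*2 = 24)
O + H(-5)*30 = 24 + 0*30 = 24 + 0 = 24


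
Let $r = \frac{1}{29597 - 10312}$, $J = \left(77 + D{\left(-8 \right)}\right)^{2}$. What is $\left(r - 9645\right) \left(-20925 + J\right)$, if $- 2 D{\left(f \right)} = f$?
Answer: $\frac{20088412992}{145} \approx 1.3854 \cdot 10^{8}$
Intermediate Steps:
$D{\left(f \right)} = - \frac{f}{2}$
$J = 6561$ ($J = \left(77 - -4\right)^{2} = \left(77 + 4\right)^{2} = 81^{2} = 6561$)
$r = \frac{1}{19285} \approx 5.1854 \cdot 10^{-5}$
$\left(r - 9645\right) \left(-20925 + J\right) = \left(\frac{1}{19285} - 9645\right) \left(-20925 + 6561\right) = \left(- \frac{186003824}{19285}\right) \left(-14364\right) = \frac{20088412992}{145}$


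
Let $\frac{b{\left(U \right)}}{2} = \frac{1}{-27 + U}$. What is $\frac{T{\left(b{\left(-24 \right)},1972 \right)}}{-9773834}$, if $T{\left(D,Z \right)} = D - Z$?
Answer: $\frac{50287}{249232767} \approx 0.00020177$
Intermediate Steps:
$b{\left(U \right)} = \frac{2}{-27 + U}$
$\frac{T{\left(b{\left(-24 \right)},1972 \right)}}{-9773834} = \frac{\frac{2}{-27 - 24} - 1972}{-9773834} = \left(\frac{2}{-51} - 1972\right) \left(- \frac{1}{9773834}\right) = \left(2 \left(- \frac{1}{51}\right) - 1972\right) \left(- \frac{1}{9773834}\right) = \left(- \frac{2}{51} - 1972\right) \left(- \frac{1}{9773834}\right) = \left(- \frac{100574}{51}\right) \left(- \frac{1}{9773834}\right) = \frac{50287}{249232767}$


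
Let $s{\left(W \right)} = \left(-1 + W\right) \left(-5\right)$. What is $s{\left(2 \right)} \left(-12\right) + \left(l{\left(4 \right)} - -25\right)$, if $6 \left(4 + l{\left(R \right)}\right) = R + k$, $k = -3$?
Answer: $\frac{487}{6} \approx 81.167$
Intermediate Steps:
$s{\left(W \right)} = 5 - 5 W$
$l{\left(R \right)} = - \frac{9}{2} + \frac{R}{6}$ ($l{\left(R \right)} = -4 + \frac{R - 3}{6} = -4 + \frac{-3 + R}{6} = -4 + \left(- \frac{1}{2} + \frac{R}{6}\right) = - \frac{9}{2} + \frac{R}{6}$)
$s{\left(2 \right)} \left(-12\right) + \left(l{\left(4 \right)} - -25\right) = \left(5 - 10\right) \left(-12\right) + \left(\left(- \frac{9}{2} + \frac{1}{6} \cdot 4\right) - -25\right) = \left(5 - 10\right) \left(-12\right) + \left(\left(- \frac{9}{2} + \frac{2}{3}\right) + 25\right) = \left(-5\right) \left(-12\right) + \left(- \frac{23}{6} + 25\right) = 60 + \frac{127}{6} = \frac{487}{6}$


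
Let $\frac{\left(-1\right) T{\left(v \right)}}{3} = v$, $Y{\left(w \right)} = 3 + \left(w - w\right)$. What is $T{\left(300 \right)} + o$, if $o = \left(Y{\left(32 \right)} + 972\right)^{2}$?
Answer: $949725$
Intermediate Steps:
$Y{\left(w \right)} = 3$ ($Y{\left(w \right)} = 3 + 0 = 3$)
$T{\left(v \right)} = - 3 v$
$o = 950625$ ($o = \left(3 + 972\right)^{2} = 975^{2} = 950625$)
$T{\left(300 \right)} + o = \left(-3\right) 300 + 950625 = -900 + 950625 = 949725$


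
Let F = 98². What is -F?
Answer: -9604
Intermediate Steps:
F = 9604
-F = -1*9604 = -9604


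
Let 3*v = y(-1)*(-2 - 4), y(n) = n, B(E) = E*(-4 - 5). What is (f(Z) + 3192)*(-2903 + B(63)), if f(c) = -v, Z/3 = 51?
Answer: -11069300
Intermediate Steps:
B(E) = -9*E (B(E) = E*(-9) = -9*E)
Z = 153 (Z = 3*51 = 153)
v = 2 (v = (-(-2 - 4))/3 = (-1*(-6))/3 = (1/3)*6 = 2)
f(c) = -2 (f(c) = -1*2 = -2)
(f(Z) + 3192)*(-2903 + B(63)) = (-2 + 3192)*(-2903 - 9*63) = 3190*(-2903 - 567) = 3190*(-3470) = -11069300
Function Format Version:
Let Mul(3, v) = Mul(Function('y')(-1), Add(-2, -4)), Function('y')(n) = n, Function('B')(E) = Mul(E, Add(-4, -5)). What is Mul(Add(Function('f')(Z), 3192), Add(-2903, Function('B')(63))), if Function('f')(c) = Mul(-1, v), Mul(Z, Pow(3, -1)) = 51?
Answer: -11069300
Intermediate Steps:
Function('B')(E) = Mul(-9, E) (Function('B')(E) = Mul(E, -9) = Mul(-9, E))
Z = 153 (Z = Mul(3, 51) = 153)
v = 2 (v = Mul(Rational(1, 3), Mul(-1, Add(-2, -4))) = Mul(Rational(1, 3), Mul(-1, -6)) = Mul(Rational(1, 3), 6) = 2)
Function('f')(c) = -2 (Function('f')(c) = Mul(-1, 2) = -2)
Mul(Add(Function('f')(Z), 3192), Add(-2903, Function('B')(63))) = Mul(Add(-2, 3192), Add(-2903, Mul(-9, 63))) = Mul(3190, Add(-2903, -567)) = Mul(3190, -3470) = -11069300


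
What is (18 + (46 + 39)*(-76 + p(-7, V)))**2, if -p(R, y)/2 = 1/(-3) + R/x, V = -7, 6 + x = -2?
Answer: 6147971281/144 ≈ 4.2694e+7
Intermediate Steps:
x = -8 (x = -6 - 2 = -8)
p(R, y) = 2/3 + R/4 (p(R, y) = -2*(1/(-3) + R/(-8)) = -2*(1*(-1/3) + R*(-1/8)) = -2*(-1/3 - R/8) = 2/3 + R/4)
(18 + (46 + 39)*(-76 + p(-7, V)))**2 = (18 + (46 + 39)*(-76 + (2/3 + (1/4)*(-7))))**2 = (18 + 85*(-76 + (2/3 - 7/4)))**2 = (18 + 85*(-76 - 13/12))**2 = (18 + 85*(-925/12))**2 = (18 - 78625/12)**2 = (-78409/12)**2 = 6147971281/144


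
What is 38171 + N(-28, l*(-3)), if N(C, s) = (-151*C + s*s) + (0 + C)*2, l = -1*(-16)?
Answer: 44647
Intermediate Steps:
l = 16
N(C, s) = s² - 149*C (N(C, s) = (-151*C + s²) + C*2 = (s² - 151*C) + 2*C = s² - 149*C)
38171 + N(-28, l*(-3)) = 38171 + ((16*(-3))² - 149*(-28)) = 38171 + ((-48)² + 4172) = 38171 + (2304 + 4172) = 38171 + 6476 = 44647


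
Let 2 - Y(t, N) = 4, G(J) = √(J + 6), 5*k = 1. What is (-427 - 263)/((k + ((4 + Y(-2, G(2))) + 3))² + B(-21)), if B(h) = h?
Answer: -17250/151 ≈ -114.24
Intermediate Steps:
k = ⅕ (k = (⅕)*1 = ⅕ ≈ 0.20000)
G(J) = √(6 + J)
Y(t, N) = -2 (Y(t, N) = 2 - 1*4 = 2 - 4 = -2)
(-427 - 263)/((k + ((4 + Y(-2, G(2))) + 3))² + B(-21)) = (-427 - 263)/((⅕ + ((4 - 2) + 3))² - 21) = -690/((⅕ + (2 + 3))² - 21) = -690/((⅕ + 5)² - 21) = -690/((26/5)² - 21) = -690/(676/25 - 21) = -690/151/25 = -690*25/151 = -17250/151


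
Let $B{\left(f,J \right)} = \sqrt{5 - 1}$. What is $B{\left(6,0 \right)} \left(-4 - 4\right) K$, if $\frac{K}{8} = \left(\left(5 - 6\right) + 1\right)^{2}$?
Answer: $0$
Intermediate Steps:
$K = 0$ ($K = 8 \left(\left(5 - 6\right) + 1\right)^{2} = 8 \left(-1 + 1\right)^{2} = 8 \cdot 0^{2} = 8 \cdot 0 = 0$)
$B{\left(f,J \right)} = 2$ ($B{\left(f,J \right)} = \sqrt{4} = 2$)
$B{\left(6,0 \right)} \left(-4 - 4\right) K = 2 \left(-4 - 4\right) 0 = 2 \left(\left(-8\right) 0\right) = 2 \cdot 0 = 0$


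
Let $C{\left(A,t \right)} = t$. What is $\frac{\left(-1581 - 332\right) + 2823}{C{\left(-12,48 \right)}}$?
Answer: $\frac{455}{24} \approx 18.958$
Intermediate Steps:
$\frac{\left(-1581 - 332\right) + 2823}{C{\left(-12,48 \right)}} = \frac{\left(-1581 - 332\right) + 2823}{48} = \left(\left(-1581 - 332\right) + 2823\right) \frac{1}{48} = \left(-1913 + 2823\right) \frac{1}{48} = 910 \cdot \frac{1}{48} = \frac{455}{24}$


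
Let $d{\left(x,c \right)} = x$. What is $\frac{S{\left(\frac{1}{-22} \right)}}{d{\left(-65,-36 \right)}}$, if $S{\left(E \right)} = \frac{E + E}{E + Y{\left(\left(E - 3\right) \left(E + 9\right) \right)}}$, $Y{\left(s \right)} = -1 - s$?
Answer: $\frac{44}{825045} \approx 5.333 \cdot 10^{-5}$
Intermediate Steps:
$S{\left(E \right)} = \frac{2 E}{-1 + E - \left(-3 + E\right) \left(9 + E\right)}$ ($S{\left(E \right)} = \frac{E + E}{E - \left(1 + \left(E - 3\right) \left(E + 9\right)\right)} = \frac{2 E}{E - \left(1 + \left(-3 + E\right) \left(9 + E\right)\right)} = \frac{2 E}{-1 + E - \left(-3 + E\right) \left(9 + E\right)}$)
$\frac{S{\left(\frac{1}{-22} \right)}}{d{\left(-65,-36 \right)}} = \frac{\left(-2\right) \frac{1}{-22} \frac{1}{-26 + \left(\frac{1}{-22}\right)^{2} + \frac{5}{-22}}}{-65} = \left(-2\right) \left(- \frac{1}{22}\right) \frac{1}{-26 + \left(- \frac{1}{22}\right)^{2} + 5 \left(- \frac{1}{22}\right)} \left(- \frac{1}{65}\right) = \left(-2\right) \left(- \frac{1}{22}\right) \frac{1}{-26 + \frac{1}{484} - \frac{5}{22}} \left(- \frac{1}{65}\right) = \left(-2\right) \left(- \frac{1}{22}\right) \frac{1}{- \frac{12693}{484}} \left(- \frac{1}{65}\right) = \left(-2\right) \left(- \frac{1}{22}\right) \left(- \frac{484}{12693}\right) \left(- \frac{1}{65}\right) = \left(- \frac{44}{12693}\right) \left(- \frac{1}{65}\right) = \frac{44}{825045}$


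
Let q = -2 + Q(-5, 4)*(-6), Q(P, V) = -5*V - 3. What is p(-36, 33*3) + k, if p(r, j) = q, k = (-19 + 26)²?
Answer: 185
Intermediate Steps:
Q(P, V) = -3 - 5*V
k = 49 (k = 7² = 49)
q = 136 (q = -2 + (-3 - 5*4)*(-6) = -2 + (-3 - 20)*(-6) = -2 - 23*(-6) = -2 + 138 = 136)
p(r, j) = 136
p(-36, 33*3) + k = 136 + 49 = 185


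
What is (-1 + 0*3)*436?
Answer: -436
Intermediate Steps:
(-1 + 0*3)*436 = (-1 + 0)*436 = -1*436 = -436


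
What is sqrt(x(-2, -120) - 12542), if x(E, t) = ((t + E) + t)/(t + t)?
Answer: I*sqrt(45147570)/60 ≈ 111.99*I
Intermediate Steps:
x(E, t) = (E + 2*t)/(2*t) (x(E, t) = ((E + t) + t)/((2*t)) = (E + 2*t)*(1/(2*t)) = (E + 2*t)/(2*t))
sqrt(x(-2, -120) - 12542) = sqrt((-120 + (1/2)*(-2))/(-120) - 12542) = sqrt(-(-120 - 1)/120 - 12542) = sqrt(-1/120*(-121) - 12542) = sqrt(121/120 - 12542) = sqrt(-1504919/120) = I*sqrt(45147570)/60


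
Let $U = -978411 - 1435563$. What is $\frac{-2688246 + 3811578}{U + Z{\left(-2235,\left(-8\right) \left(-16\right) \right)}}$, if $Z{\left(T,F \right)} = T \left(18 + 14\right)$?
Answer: $- \frac{187222}{414249} \approx -0.45196$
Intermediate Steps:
$Z{\left(T,F \right)} = 32 T$ ($Z{\left(T,F \right)} = T 32 = 32 T$)
$U = -2413974$ ($U = -978411 - 1435563 = -2413974$)
$\frac{-2688246 + 3811578}{U + Z{\left(-2235,\left(-8\right) \left(-16\right) \right)}} = \frac{-2688246 + 3811578}{-2413974 + 32 \left(-2235\right)} = \frac{1123332}{-2413974 - 71520} = \frac{1123332}{-2485494} = 1123332 \left(- \frac{1}{2485494}\right) = - \frac{187222}{414249}$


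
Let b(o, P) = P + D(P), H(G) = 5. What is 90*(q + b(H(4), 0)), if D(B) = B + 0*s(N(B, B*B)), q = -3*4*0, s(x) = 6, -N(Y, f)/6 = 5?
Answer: 0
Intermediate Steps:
N(Y, f) = -30 (N(Y, f) = -6*5 = -30)
q = 0 (q = -12*0 = 0)
D(B) = B (D(B) = B + 0*6 = B + 0 = B)
b(o, P) = 2*P (b(o, P) = P + P = 2*P)
90*(q + b(H(4), 0)) = 90*(0 + 2*0) = 90*(0 + 0) = 90*0 = 0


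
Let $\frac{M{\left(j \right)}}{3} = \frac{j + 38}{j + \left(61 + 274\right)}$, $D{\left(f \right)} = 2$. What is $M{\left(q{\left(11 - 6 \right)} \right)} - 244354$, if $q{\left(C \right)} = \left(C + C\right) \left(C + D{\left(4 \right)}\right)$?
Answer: $- \frac{1221766}{5} \approx -2.4435 \cdot 10^{5}$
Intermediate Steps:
$q{\left(C \right)} = 2 C \left(2 + C\right)$ ($q{\left(C \right)} = \left(C + C\right) \left(C + 2\right) = 2 C \left(2 + C\right)$)
$M{\left(j \right)} = \frac{3 \left(38 + j\right)}{335 + j}$ ($M{\left(j \right)} = 3 \frac{j + 38}{j + \left(61 + 274\right)} = 3 \frac{38 + j}{j + 335} = 3 \frac{38 + j}{335 + j} = \frac{3 \left(38 + j\right)}{335 + j}$)
$M{\left(q{\left(11 - 6 \right)} \right)} - 244354 = \frac{3 \left(38 + 2 \left(11 - 6\right) \left(2 + \left(11 - 6\right)\right)\right)}{335 + 2 \left(11 - 6\right) \left(2 + \left(11 - 6\right)\right)} - 244354 = \frac{3 \left(38 + 2 \cdot 5 \left(2 + 5\right)\right)}{335 + 2 \cdot 5 \left(2 + 5\right)} - 244354 = \frac{3 \left(38 + 2 \cdot 5 \cdot 7\right)}{335 + 2 \cdot 5 \cdot 7} - 244354 = \frac{3 \left(38 + 70\right)}{335 + 70} - 244354 = 3 \cdot \frac{1}{405} \cdot 108 - 244354 = \frac{4}{5} - 244354 = - \frac{1221766}{5}$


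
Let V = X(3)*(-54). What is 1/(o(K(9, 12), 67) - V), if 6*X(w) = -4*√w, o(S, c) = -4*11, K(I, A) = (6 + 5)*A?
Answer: 11/488 - 9*√3/488 ≈ -0.0094026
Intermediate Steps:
K(I, A) = 11*A
o(S, c) = -44
X(w) = -2*√w/3 (X(w) = (-4*√w)/6 = -2*√w/3)
V = 36*√3 (V = -2*√3/3*(-54) = 36*√3 ≈ 62.354)
1/(o(K(9, 12), 67) - V) = 1/(-44 - 36*√3)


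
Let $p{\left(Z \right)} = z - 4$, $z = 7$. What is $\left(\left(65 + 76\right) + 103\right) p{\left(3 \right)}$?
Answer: $732$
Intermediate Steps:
$p{\left(Z \right)} = 3$ ($p{\left(Z \right)} = 7 - 4 = 3$)
$\left(\left(65 + 76\right) + 103\right) p{\left(3 \right)} = \left(\left(65 + 76\right) + 103\right) 3 = \left(141 + 103\right) 3 = 244 \cdot 3 = 732$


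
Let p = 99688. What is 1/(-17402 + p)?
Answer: 1/82286 ≈ 1.2153e-5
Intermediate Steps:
1/(-17402 + p) = 1/(-17402 + 99688) = 1/82286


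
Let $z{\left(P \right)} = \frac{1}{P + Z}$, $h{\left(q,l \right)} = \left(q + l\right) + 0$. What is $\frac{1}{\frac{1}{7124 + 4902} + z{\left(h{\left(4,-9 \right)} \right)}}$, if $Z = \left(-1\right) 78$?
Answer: $- \frac{998158}{11943} \approx -83.577$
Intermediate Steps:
$Z = -78$
$h{\left(q,l \right)} = l + q$ ($h{\left(q,l \right)} = \left(l + q\right) + 0 = l + q$)
$z{\left(P \right)} = \frac{1}{-78 + P}$ ($z{\left(P \right)} = \frac{1}{P - 78} = \frac{1}{-78 + P}$)
$\frac{1}{\frac{1}{7124 + 4902} + z{\left(h{\left(4,-9 \right)} \right)}} = \frac{1}{\frac{1}{7124 + 4902} + \frac{1}{-78 + \left(-9 + 4\right)}} = \frac{1}{\frac{1}{12026} + \frac{1}{-78 - 5}} = \frac{1}{\frac{1}{12026} + \frac{1}{-83}} = \frac{1}{\frac{1}{12026} - \frac{1}{83}} = \frac{1}{- \frac{11943}{998158}} = - \frac{998158}{11943}$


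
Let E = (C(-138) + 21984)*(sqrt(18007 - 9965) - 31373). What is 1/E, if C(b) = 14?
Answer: -31373/21651687399826 - sqrt(8042)/21651687399826 ≈ -1.4531e-9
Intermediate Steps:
E = -690143254 + 21998*sqrt(8042) (E = (14 + 21984)*(sqrt(18007 - 9965) - 31373) = 21998*(sqrt(8042) - 31373) = 21998*(-31373 + sqrt(8042)) = -690143254 + 21998*sqrt(8042) ≈ -6.8817e+8)
1/E = 1/(-690143254 + 21998*sqrt(8042))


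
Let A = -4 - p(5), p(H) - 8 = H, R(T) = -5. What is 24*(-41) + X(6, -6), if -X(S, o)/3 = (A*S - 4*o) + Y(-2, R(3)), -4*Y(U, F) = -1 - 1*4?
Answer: -3015/4 ≈ -753.75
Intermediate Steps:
p(H) = 8 + H
Y(U, F) = 5/4 (Y(U, F) = -(-1 - 1*4)/4 = -(-1 - 4)/4 = -¼*(-5) = 5/4)
A = -17 (A = -4 - (8 + 5) = -4 - 1*13 = -4 - 13 = -17)
X(S, o) = -15/4 + 12*o + 51*S (X(S, o) = -3*((-17*S - 4*o) + 5/4) = -3*(5/4 - 17*S - 4*o) = -15/4 + 12*o + 51*S)
24*(-41) + X(6, -6) = 24*(-41) + (-15/4 + 12*(-6) + 51*6) = -984 + (-15/4 - 72 + 306) = -984 + 921/4 = -3015/4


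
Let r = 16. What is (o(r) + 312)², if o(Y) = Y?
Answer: 107584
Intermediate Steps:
(o(r) + 312)² = (16 + 312)² = 328² = 107584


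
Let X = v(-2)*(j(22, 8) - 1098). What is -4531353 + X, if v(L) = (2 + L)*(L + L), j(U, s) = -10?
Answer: -4531353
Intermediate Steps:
v(L) = 2*L*(2 + L) (v(L) = (2 + L)*(2*L) = 2*L*(2 + L))
X = 0 (X = (2*(-2)*(2 - 2))*(-10 - 1098) = (2*(-2)*0)*(-1108) = 0*(-1108) = 0)
-4531353 + X = -4531353 + 0 = -4531353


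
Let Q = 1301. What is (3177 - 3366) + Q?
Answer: 1112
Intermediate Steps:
(3177 - 3366) + Q = (3177 - 3366) + 1301 = -189 + 1301 = 1112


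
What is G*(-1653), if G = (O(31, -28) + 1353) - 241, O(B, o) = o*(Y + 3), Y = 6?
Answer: -1421580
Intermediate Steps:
O(B, o) = 9*o (O(B, o) = o*(6 + 3) = o*9 = 9*o)
G = 860 (G = (9*(-28) + 1353) - 241 = (-252 + 1353) - 241 = 1101 - 241 = 860)
G*(-1653) = 860*(-1653) = -1421580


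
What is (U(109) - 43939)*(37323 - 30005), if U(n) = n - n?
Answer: -321545602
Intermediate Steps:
U(n) = 0
(U(109) - 43939)*(37323 - 30005) = (0 - 43939)*(37323 - 30005) = -43939*7318 = -321545602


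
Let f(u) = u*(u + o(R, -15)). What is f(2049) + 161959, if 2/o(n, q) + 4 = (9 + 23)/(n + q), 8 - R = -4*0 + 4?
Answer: 165671141/38 ≈ 4.3598e+6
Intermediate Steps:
R = 4 (R = 8 - (-4*0 + 4) = 8 - (0 + 4) = 8 - 1*4 = 8 - 4 = 4)
o(n, q) = 2/(-4 + 32/(n + q)) (o(n, q) = 2/(-4 + (9 + 23)/(n + q)) = 2/(-4 + 32/(n + q)))
f(u) = u*(-11/38 + u) (f(u) = u*(u + (-1*4 - 1*(-15))/(2*(-8 + 4 - 15))) = u*(u + (½)*(-4 + 15)/(-19)) = u*(u + (½)*(-1/19)*11) = u*(u - 11/38) = u*(-11/38 + u))
f(2049) + 161959 = (1/38)*2049*(-11 + 38*2049) + 161959 = (1/38)*2049*(-11 + 77862) + 161959 = (1/38)*2049*77851 + 161959 = 159516699/38 + 161959 = 165671141/38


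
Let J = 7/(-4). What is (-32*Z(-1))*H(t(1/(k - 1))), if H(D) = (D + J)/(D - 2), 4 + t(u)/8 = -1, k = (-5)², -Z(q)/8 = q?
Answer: -5344/21 ≈ -254.48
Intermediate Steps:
Z(q) = -8*q
k = 25
J = -7/4 (J = 7*(-¼) = -7/4 ≈ -1.7500)
t(u) = -40 (t(u) = -32 + 8*(-1) = -32 - 8 = -40)
H(D) = (-7/4 + D)/(-2 + D) (H(D) = (D - 7/4)/(D - 2) = (-7/4 + D)/(-2 + D))
(-32*Z(-1))*H(t(1/(k - 1))) = (-(-256)*(-1))*((-7/4 - 40)/(-2 - 40)) = (-32*8)*(-167/4/(-42)) = -(-128)*(-167)/(21*4) = -256*167/168 = -5344/21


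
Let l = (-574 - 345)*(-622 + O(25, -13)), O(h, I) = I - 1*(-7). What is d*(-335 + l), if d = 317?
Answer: 182844649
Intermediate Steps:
O(h, I) = 7 + I (O(h, I) = I + 7 = 7 + I)
l = 577132 (l = (-574 - 345)*(-622 + (7 - 13)) = -919*(-622 - 6) = -919*(-628) = 577132)
d*(-335 + l) = 317*(-335 + 577132) = 317*576797 = 182844649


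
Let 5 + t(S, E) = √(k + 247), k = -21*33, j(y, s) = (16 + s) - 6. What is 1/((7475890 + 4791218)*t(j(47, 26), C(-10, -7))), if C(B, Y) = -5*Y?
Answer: -5/5777807868 - I*√446/5777807868 ≈ -8.6538e-10 - 3.6551e-9*I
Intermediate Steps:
j(y, s) = 10 + s
k = -693
t(S, E) = -5 + I*√446 (t(S, E) = -5 + √(-693 + 247) = -5 + √(-446) = -5 + I*√446)
1/((7475890 + 4791218)*t(j(47, 26), C(-10, -7))) = 1/((7475890 + 4791218)*(-5 + I*√446)) = 1/(12267108*(-5 + I*√446))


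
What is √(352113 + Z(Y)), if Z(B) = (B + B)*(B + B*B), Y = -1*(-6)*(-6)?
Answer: 89*√33 ≈ 511.27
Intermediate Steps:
Y = -36 (Y = 6*(-6) = -36)
Z(B) = 2*B*(B + B²) (Z(B) = (2*B)*(B + B²) = 2*B*(B + B²))
√(352113 + Z(Y)) = √(352113 + 2*(-36)²*(1 - 36)) = √(352113 + 2*1296*(-35)) = √(352113 - 90720) = √261393 = 89*√33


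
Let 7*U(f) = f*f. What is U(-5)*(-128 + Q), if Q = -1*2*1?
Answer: -3250/7 ≈ -464.29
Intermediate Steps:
U(f) = f²/7 (U(f) = (f*f)/7 = f²/7)
Q = -2 (Q = -2*1 = -2)
U(-5)*(-128 + Q) = ((⅐)*(-5)²)*(-128 - 2) = ((⅐)*25)*(-130) = (25/7)*(-130) = -3250/7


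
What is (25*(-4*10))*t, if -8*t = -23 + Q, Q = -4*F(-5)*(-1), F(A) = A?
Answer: -5375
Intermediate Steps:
Q = -20 (Q = -4*(-5)*(-1) = 20*(-1) = -20)
t = 43/8 (t = -(-23 - 20)/8 = -⅛*(-43) = 43/8 ≈ 5.3750)
(25*(-4*10))*t = (25*(-4*10))*(43/8) = (25*(-40))*(43/8) = -1000*43/8 = -5375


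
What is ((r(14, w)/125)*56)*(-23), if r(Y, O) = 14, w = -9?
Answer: -18032/125 ≈ -144.26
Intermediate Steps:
((r(14, w)/125)*56)*(-23) = ((14/125)*56)*(-23) = (784/125)*(-23) = -18032/125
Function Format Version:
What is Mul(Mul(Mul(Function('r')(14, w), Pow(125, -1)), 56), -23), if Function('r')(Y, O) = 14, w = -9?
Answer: Rational(-18032, 125) ≈ -144.26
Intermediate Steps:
Mul(Mul(Mul(Function('r')(14, w), Pow(125, -1)), 56), -23) = Mul(Mul(Mul(14, Pow(125, -1)), 56), -23) = Mul(Mul(Mul(14, Rational(1, 125)), 56), -23) = Mul(Mul(Rational(14, 125), 56), -23) = Mul(Rational(784, 125), -23) = Rational(-18032, 125)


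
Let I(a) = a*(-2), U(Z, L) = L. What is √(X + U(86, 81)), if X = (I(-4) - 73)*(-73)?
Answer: √4826 ≈ 69.469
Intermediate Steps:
I(a) = -2*a
X = 4745 (X = (-2*(-4) - 73)*(-73) = (8 - 73)*(-73) = -65*(-73) = 4745)
√(X + U(86, 81)) = √(4745 + 81) = √4826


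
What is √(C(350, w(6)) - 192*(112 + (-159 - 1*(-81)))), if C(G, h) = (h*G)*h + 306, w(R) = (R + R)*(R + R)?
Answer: √7251378 ≈ 2692.8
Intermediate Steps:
w(R) = 4*R² (w(R) = (2*R)*(2*R) = 4*R²)
C(G, h) = 306 + G*h² (C(G, h) = (G*h)*h + 306 = G*h² + 306 = 306 + G*h²)
√(C(350, w(6)) - 192*(112 + (-159 - 1*(-81)))) = √((306 + 350*(4*6²)²) - 192*(112 + (-159 - 1*(-81)))) = √((306 + 350*(4*36)²) - 192*(112 + (-159 + 81))) = √((306 + 350*144²) - 192*(112 - 78)) = √((306 + 350*20736) - 192*34) = √((306 + 7257600) - 6528) = √(7257906 - 6528) = √7251378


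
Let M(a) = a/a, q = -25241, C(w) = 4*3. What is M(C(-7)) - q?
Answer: 25242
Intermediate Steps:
C(w) = 12
M(a) = 1
M(C(-7)) - q = 1 - 1*(-25241) = 1 + 25241 = 25242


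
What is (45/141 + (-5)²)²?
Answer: 1416100/2209 ≈ 641.06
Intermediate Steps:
(45/141 + (-5)²)² = (45*(1/141) + 25)² = (15/47 + 25)² = (1190/47)² = 1416100/2209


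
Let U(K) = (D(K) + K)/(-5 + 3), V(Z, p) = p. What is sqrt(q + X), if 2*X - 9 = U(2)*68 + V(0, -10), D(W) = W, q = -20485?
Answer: I*sqrt(82214)/2 ≈ 143.36*I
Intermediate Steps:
U(K) = -K (U(K) = (K + K)/(-5 + 3) = (2*K)/(-2) = (2*K)*(-1/2) = -K)
X = -137/2 (X = 9/2 + (-1*2*68 - 10)/2 = 9/2 + (-2*68 - 10)/2 = 9/2 + (-136 - 10)/2 = 9/2 + (1/2)*(-146) = 9/2 - 73 = -137/2 ≈ -68.500)
sqrt(q + X) = sqrt(-20485 - 137/2) = sqrt(-41107/2) = I*sqrt(82214)/2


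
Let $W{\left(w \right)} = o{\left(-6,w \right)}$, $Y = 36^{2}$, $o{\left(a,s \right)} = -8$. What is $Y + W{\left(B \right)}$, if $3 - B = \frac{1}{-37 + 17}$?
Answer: $1288$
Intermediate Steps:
$B = \frac{61}{20}$ ($B = 3 - \frac{1}{-37 + 17} = 3 - \frac{1}{-20} = 3 - - \frac{1}{20} = 3 + \frac{1}{20} = \frac{61}{20} \approx 3.05$)
$Y = 1296$
$W{\left(w \right)} = -8$
$Y + W{\left(B \right)} = 1296 - 8 = 1288$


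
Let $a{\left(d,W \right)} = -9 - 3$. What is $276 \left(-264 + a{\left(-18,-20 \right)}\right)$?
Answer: $-76176$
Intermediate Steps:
$a{\left(d,W \right)} = -12$ ($a{\left(d,W \right)} = -9 - 3 = -12$)
$276 \left(-264 + a{\left(-18,-20 \right)}\right) = 276 \left(-264 - 12\right) = 276 \left(-276\right) = -76176$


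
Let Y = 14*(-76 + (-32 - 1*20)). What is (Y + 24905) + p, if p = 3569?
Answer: 26682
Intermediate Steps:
Y = -1792 (Y = 14*(-76 + (-32 - 20)) = 14*(-76 - 52) = 14*(-128) = -1792)
(Y + 24905) + p = (-1792 + 24905) + 3569 = 23113 + 3569 = 26682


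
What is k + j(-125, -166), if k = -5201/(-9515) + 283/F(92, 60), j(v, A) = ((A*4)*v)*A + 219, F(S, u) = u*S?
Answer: -144729520900907/10504560 ≈ -1.3778e+7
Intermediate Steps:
F(S, u) = S*u
j(v, A) = 219 + 4*v*A² (j(v, A) = ((4*A)*v)*A + 219 = (4*A*v)*A + 219 = 4*v*A² + 219 = 219 + 4*v*A²)
k = 6280453/10504560 (k = -5201/(-9515) + 283/((92*60)) = -5201*(-1/9515) + 283/5520 = 5201/9515 + 283*(1/5520) = 5201/9515 + 283/5520 = 6280453/10504560 ≈ 0.59788)
k + j(-125, -166) = 6280453/10504560 + (219 + 4*(-125)*(-166)²) = 6280453/10504560 + (219 + 4*(-125)*27556) = 6280453/10504560 + (219 - 13778000) = 6280453/10504560 - 13777781 = -144729520900907/10504560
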